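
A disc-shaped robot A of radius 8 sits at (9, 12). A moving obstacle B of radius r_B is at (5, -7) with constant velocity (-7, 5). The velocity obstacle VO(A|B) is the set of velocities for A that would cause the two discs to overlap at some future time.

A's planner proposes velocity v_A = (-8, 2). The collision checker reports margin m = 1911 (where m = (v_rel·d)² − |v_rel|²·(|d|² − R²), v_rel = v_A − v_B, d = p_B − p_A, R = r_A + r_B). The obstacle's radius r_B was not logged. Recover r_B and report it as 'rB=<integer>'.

m = 1911
d = (-4, -19);  v_rel = (-1, -3),  |v_rel|² = 10
v_rel×d = (-1)·(-19) − (-3)·(-4) = 7
since m = R²·10 − 7²:  R² = (49 + 1911) / 10 = 196
R = √196 = 14  ⇒  r_B = 14 − 8 = 6

rB=6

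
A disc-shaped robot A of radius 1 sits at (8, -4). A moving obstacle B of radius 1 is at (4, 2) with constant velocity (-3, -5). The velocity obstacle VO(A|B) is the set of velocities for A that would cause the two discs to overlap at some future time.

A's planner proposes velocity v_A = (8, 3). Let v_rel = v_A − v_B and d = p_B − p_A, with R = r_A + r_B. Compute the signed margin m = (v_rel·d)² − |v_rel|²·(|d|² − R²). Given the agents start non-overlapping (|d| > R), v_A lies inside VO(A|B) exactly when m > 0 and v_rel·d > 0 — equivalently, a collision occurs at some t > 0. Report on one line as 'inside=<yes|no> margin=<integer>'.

d = (-4, 6),  |d|² = 52;  R = 1+1 = 2,  c = 52−2² = 48
v_rel = (11, 8),  |v_rel|² = 185;  v_rel·d = (11)·(-4) + (8)·(6) = 4
185·t² − 8·t + 48 = 0  ⇒  m = 4² − 185·48 = -8864
m = -8864 < 0,  v_rel·d = 4 > 0  ⇒  outside

inside=no margin=-8864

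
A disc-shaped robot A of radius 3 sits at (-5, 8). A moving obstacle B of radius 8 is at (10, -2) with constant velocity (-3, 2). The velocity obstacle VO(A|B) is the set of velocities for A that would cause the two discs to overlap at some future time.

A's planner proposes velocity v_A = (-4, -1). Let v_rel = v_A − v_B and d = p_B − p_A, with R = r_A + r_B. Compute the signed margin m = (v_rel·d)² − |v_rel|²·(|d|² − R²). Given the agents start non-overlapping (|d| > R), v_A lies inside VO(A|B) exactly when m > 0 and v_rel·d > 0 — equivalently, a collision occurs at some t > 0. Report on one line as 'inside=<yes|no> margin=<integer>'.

d = (15, -10),  |d|² = 325;  R = 3+8 = 11,  c = 325−11² = 204
v_rel = (-1, -3),  |v_rel|² = 10;  v_rel·d = (-1)·(15) + (-3)·(-10) = 15
10·t² − 30·t + 204 = 0  ⇒  m = 15² − 10·204 = -1815
m = -1815 < 0,  v_rel·d = 15 > 0  ⇒  outside

inside=no margin=-1815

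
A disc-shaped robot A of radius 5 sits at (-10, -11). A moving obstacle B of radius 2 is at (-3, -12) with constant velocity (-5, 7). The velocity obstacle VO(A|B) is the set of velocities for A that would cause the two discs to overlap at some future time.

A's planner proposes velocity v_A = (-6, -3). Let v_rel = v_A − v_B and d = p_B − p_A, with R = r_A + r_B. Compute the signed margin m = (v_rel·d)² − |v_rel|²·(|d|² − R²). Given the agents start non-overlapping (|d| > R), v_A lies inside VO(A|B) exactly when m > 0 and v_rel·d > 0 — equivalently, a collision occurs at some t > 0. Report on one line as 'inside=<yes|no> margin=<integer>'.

d = (7, -1),  |d|² = 50;  R = 5+2 = 7,  c = 50−7² = 1
v_rel = (-1, -10),  |v_rel|² = 101;  v_rel·d = (-1)·(7) + (-10)·(-1) = 3
101·t² − 6·t + 1 = 0  ⇒  m = 3² − 101·1 = -92
m = -92 < 0,  v_rel·d = 3 > 0  ⇒  outside

inside=no margin=-92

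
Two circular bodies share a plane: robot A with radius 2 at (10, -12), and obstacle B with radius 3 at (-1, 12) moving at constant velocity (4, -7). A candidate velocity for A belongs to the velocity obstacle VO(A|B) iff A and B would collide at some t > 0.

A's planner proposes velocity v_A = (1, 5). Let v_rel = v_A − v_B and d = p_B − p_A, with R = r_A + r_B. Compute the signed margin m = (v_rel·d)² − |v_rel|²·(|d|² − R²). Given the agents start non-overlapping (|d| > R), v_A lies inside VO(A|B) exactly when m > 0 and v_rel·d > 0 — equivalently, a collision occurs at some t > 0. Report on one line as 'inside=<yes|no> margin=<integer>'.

d = (-11, 24),  |d|² = 697;  R = 2+3 = 5,  c = 697−5² = 672
v_rel = (-3, 12),  |v_rel|² = 153;  v_rel·d = (-3)·(-11) + (12)·(24) = 321
153·t² − 642·t + 672 = 0  ⇒  m = 321² − 153·672 = 225
m = 225 > 0,  v_rel·d = 321 > 0  ⇒  inside

inside=yes margin=225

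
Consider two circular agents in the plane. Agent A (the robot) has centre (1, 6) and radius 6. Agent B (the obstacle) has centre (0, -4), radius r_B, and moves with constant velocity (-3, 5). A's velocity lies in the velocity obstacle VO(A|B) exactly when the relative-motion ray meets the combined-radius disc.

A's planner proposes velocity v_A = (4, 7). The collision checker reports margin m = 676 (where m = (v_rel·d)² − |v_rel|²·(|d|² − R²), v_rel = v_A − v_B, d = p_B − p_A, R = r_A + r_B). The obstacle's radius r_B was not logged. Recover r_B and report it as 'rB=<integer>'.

m = 676
d = (-1, -10);  v_rel = (7, 2),  |v_rel|² = 53
v_rel×d = (7)·(-10) − (2)·(-1) = -68
since m = R²·53 − (-68)²:  R² = (4624 + 676) / 53 = 100
R = √100 = 10  ⇒  r_B = 10 − 6 = 4

rB=4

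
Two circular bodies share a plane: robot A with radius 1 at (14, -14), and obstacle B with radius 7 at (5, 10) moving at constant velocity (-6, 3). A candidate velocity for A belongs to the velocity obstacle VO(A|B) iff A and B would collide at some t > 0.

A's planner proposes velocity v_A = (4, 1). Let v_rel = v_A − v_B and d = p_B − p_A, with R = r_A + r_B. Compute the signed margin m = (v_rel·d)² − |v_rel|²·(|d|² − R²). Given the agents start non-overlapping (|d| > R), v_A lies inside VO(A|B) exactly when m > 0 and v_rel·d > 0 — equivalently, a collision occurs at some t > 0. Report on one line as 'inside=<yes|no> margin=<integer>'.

d = (-9, 24),  |d|² = 657;  R = 1+7 = 8,  c = 657−8² = 593
v_rel = (10, -2),  |v_rel|² = 104;  v_rel·d = (10)·(-9) + (-2)·(24) = -138
104·t² + 276·t + 593 = 0  ⇒  m = (-138)² − 104·593 = -42628
m = -42628 < 0,  v_rel·d = -138 < 0  ⇒  outside

inside=no margin=-42628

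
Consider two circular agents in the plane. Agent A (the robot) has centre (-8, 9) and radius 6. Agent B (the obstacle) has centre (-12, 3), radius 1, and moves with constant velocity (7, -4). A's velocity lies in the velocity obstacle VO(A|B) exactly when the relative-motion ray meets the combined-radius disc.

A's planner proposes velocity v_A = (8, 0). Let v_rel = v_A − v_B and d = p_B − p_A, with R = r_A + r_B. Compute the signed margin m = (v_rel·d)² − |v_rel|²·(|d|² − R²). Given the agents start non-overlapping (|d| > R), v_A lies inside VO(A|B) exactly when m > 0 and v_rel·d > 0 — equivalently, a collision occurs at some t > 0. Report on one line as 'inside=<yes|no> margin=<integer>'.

d = (-4, -6),  |d|² = 52;  R = 6+1 = 7,  c = 52−7² = 3
v_rel = (1, 4),  |v_rel|² = 17;  v_rel·d = (1)·(-4) + (4)·(-6) = -28
17·t² + 56·t + 3 = 0  ⇒  m = (-28)² − 17·3 = 733
m = 733 > 0,  v_rel·d = -28 < 0  ⇒  outside

inside=no margin=733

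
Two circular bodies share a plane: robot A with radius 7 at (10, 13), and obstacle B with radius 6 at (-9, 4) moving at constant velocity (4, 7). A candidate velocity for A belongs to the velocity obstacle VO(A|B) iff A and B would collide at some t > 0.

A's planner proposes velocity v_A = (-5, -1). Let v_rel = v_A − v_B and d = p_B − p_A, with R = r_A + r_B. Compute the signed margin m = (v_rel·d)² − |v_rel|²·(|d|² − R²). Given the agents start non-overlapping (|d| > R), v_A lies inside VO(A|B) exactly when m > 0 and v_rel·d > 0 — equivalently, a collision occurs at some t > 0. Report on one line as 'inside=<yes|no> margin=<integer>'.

d = (-19, -9),  |d|² = 442;  R = 7+6 = 13,  c = 442−13² = 273
v_rel = (-9, -8),  |v_rel|² = 145;  v_rel·d = (-9)·(-19) + (-8)·(-9) = 243
145·t² − 486·t + 273 = 0  ⇒  m = 243² − 145·273 = 19464
m = 19464 > 0,  v_rel·d = 243 > 0  ⇒  inside

inside=yes margin=19464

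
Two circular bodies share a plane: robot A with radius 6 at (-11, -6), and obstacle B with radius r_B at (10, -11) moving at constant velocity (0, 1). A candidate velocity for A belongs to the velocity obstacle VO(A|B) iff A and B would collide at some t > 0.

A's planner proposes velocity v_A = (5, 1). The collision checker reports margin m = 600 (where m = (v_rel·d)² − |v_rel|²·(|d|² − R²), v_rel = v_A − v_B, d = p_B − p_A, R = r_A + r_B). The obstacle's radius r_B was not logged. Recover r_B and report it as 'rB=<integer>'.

m = 600
d = (21, -5);  v_rel = (5, 0),  |v_rel|² = 25
v_rel×d = (5)·(-5) − (0)·(21) = -25
since m = R²·25 − (-25)²:  R² = (625 + 600) / 25 = 49
R = √49 = 7  ⇒  r_B = 7 − 6 = 1

rB=1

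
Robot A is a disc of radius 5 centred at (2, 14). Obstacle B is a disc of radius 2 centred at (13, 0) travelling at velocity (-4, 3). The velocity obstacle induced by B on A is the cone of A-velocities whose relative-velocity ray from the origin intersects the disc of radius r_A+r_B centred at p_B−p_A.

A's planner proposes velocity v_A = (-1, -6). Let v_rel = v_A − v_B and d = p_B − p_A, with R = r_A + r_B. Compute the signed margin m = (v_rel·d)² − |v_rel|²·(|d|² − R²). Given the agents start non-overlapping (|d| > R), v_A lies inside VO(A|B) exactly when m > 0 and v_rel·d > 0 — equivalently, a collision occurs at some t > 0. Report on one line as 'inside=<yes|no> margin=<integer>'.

d = (11, -14),  |d|² = 317;  R = 5+2 = 7,  c = 317−7² = 268
v_rel = (3, -9),  |v_rel|² = 90;  v_rel·d = (3)·(11) + (-9)·(-14) = 159
90·t² − 318·t + 268 = 0  ⇒  m = 159² − 90·268 = 1161
m = 1161 > 0,  v_rel·d = 159 > 0  ⇒  inside

inside=yes margin=1161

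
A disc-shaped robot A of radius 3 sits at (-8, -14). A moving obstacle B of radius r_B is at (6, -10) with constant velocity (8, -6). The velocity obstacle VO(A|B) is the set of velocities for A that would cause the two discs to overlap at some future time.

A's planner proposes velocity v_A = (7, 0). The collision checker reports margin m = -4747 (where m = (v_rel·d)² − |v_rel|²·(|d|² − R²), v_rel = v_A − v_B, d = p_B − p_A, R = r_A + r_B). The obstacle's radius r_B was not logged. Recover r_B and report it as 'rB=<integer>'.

m = -4747
d = (14, 4);  v_rel = (-1, 6),  |v_rel|² = 37
v_rel×d = (-1)·(4) − (6)·(14) = -88
since m = R²·37 − (-88)²:  R² = (7744 + -4747) / 37 = 81
R = √81 = 9  ⇒  r_B = 9 − 3 = 6

rB=6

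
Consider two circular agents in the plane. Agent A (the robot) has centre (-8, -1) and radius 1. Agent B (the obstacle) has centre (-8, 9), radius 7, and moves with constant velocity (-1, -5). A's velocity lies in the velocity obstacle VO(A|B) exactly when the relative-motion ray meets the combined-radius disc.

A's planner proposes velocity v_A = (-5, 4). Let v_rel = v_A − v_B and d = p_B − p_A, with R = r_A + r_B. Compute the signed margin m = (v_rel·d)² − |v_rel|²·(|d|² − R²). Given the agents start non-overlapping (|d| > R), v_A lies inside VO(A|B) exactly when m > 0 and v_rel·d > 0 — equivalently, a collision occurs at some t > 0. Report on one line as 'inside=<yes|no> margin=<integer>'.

d = (0, 10),  |d|² = 100;  R = 1+7 = 8,  c = 100−8² = 36
v_rel = (-4, 9),  |v_rel|² = 97;  v_rel·d = (-4)·(0) + (9)·(10) = 90
97·t² − 180·t + 36 = 0  ⇒  m = 90² − 97·36 = 4608
m = 4608 > 0,  v_rel·d = 90 > 0  ⇒  inside

inside=yes margin=4608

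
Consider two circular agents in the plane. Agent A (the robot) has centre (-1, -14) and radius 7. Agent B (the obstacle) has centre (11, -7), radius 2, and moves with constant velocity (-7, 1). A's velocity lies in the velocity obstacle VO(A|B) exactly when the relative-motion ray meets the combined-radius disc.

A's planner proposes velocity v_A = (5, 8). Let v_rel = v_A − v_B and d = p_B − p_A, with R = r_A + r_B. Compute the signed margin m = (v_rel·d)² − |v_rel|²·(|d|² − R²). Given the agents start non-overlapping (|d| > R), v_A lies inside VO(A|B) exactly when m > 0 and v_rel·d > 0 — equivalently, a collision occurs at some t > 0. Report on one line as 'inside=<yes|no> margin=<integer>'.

d = (12, 7),  |d|² = 193;  R = 7+2 = 9,  c = 193−9² = 112
v_rel = (12, 7),  |v_rel|² = 193;  v_rel·d = (12)·(12) + (7)·(7) = 193
193·t² − 386·t + 112 = 0  ⇒  m = 193² − 193·112 = 15633
m = 15633 > 0,  v_rel·d = 193 > 0  ⇒  inside

inside=yes margin=15633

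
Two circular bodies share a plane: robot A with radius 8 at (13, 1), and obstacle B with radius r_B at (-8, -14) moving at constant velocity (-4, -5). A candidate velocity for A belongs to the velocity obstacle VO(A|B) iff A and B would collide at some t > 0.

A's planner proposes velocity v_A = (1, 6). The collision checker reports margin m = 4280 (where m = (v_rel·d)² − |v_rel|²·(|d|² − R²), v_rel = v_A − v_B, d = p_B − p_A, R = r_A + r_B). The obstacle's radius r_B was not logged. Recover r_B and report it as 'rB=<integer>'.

m = 4280
d = (-21, -15);  v_rel = (5, 11),  |v_rel|² = 146
v_rel×d = (5)·(-15) − (11)·(-21) = 156
since m = R²·146 − 156²:  R² = (24336 + 4280) / 146 = 196
R = √196 = 14  ⇒  r_B = 14 − 8 = 6

rB=6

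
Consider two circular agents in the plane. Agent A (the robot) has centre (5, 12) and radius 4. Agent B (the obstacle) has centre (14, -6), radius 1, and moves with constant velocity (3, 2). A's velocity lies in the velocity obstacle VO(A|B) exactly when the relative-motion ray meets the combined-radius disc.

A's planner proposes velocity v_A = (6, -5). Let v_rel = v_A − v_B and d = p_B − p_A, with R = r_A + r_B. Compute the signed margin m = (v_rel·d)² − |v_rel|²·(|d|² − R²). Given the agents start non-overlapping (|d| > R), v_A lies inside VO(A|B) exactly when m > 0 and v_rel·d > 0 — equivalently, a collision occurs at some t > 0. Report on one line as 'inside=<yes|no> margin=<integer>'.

d = (9, -18),  |d|² = 405;  R = 4+1 = 5,  c = 405−5² = 380
v_rel = (3, -7),  |v_rel|² = 58;  v_rel·d = (3)·(9) + (-7)·(-18) = 153
58·t² − 306·t + 380 = 0  ⇒  m = 153² − 58·380 = 1369
m = 1369 > 0,  v_rel·d = 153 > 0  ⇒  inside

inside=yes margin=1369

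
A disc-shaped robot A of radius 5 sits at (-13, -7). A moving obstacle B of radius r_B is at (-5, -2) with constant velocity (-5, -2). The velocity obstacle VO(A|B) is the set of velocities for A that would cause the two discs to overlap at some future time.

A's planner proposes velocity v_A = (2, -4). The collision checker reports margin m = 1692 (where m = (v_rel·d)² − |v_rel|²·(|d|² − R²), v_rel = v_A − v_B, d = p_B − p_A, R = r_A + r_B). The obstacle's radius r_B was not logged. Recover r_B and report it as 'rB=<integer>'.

m = 1692
d = (8, 5);  v_rel = (7, -2),  |v_rel|² = 53
v_rel×d = (7)·(5) − (-2)·(8) = 51
since m = R²·53 − 51²:  R² = (2601 + 1692) / 53 = 81
R = √81 = 9  ⇒  r_B = 9 − 5 = 4

rB=4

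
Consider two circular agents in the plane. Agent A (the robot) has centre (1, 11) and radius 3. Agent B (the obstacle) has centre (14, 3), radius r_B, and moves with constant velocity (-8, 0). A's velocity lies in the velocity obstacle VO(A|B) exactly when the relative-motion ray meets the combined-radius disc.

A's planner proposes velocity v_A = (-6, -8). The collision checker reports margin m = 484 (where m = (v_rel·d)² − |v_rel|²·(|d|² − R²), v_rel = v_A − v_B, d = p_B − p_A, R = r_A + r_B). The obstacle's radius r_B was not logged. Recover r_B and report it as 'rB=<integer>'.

m = 484
d = (13, -8);  v_rel = (2, -8),  |v_rel|² = 68
v_rel×d = (2)·(-8) − (-8)·(13) = 88
since m = R²·68 − 88²:  R² = (7744 + 484) / 68 = 121
R = √121 = 11  ⇒  r_B = 11 − 3 = 8

rB=8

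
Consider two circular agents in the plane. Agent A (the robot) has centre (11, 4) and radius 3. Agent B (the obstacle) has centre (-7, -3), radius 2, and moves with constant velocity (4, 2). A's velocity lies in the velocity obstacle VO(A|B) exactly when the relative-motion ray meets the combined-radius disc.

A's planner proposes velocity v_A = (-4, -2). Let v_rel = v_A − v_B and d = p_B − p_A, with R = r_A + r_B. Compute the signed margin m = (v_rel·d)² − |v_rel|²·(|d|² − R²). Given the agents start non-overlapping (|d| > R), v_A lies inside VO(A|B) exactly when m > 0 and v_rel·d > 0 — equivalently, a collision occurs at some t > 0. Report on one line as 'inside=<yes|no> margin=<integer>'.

d = (-18, -7),  |d|² = 373;  R = 3+2 = 5,  c = 373−5² = 348
v_rel = (-8, -4),  |v_rel|² = 80;  v_rel·d = (-8)·(-18) + (-4)·(-7) = 172
80·t² − 344·t + 348 = 0  ⇒  m = 172² − 80·348 = 1744
m = 1744 > 0,  v_rel·d = 172 > 0  ⇒  inside

inside=yes margin=1744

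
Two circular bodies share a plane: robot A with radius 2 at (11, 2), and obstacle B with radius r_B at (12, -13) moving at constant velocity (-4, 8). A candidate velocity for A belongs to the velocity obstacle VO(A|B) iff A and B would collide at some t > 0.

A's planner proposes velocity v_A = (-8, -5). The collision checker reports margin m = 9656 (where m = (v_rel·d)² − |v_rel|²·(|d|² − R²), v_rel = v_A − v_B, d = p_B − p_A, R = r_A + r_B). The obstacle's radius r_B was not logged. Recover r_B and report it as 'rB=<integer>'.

m = 9656
d = (1, -15);  v_rel = (-4, -13),  |v_rel|² = 185
v_rel×d = (-4)·(-15) − (-13)·(1) = 73
since m = R²·185 − 73²:  R² = (5329 + 9656) / 185 = 81
R = √81 = 9  ⇒  r_B = 9 − 2 = 7

rB=7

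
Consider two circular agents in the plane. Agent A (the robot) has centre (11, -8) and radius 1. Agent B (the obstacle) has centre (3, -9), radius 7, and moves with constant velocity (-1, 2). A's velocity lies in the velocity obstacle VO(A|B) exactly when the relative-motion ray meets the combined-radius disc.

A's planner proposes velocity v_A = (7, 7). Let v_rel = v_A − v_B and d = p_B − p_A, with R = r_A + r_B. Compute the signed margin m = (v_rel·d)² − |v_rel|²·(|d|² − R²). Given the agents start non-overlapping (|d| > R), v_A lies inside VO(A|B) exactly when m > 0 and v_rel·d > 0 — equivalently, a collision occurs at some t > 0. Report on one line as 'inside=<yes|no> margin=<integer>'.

d = (-8, -1),  |d|² = 65;  R = 1+7 = 8,  c = 65−8² = 1
v_rel = (8, 5),  |v_rel|² = 89;  v_rel·d = (8)·(-8) + (5)·(-1) = -69
89·t² + 138·t + 1 = 0  ⇒  m = (-69)² − 89·1 = 4672
m = 4672 > 0,  v_rel·d = -69 < 0  ⇒  outside

inside=no margin=4672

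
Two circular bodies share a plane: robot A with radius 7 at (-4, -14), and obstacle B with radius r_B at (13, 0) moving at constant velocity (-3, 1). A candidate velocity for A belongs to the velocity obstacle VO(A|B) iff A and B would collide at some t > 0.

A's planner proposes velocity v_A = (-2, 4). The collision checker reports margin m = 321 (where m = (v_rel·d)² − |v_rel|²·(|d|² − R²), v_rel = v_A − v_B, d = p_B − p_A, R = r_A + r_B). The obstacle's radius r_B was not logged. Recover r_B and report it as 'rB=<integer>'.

m = 321
d = (17, 14);  v_rel = (1, 3),  |v_rel|² = 10
v_rel×d = (1)·(14) − (3)·(17) = -37
since m = R²·10 − (-37)²:  R² = (1369 + 321) / 10 = 169
R = √169 = 13  ⇒  r_B = 13 − 7 = 6

rB=6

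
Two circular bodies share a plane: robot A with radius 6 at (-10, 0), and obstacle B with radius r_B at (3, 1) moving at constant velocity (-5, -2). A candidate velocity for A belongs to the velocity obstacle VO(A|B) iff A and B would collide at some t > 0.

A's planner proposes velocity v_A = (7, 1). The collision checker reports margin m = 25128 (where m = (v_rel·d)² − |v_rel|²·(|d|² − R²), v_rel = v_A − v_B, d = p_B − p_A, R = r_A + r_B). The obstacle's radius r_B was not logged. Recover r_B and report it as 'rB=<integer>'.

m = 25128
d = (13, 1);  v_rel = (12, 3),  |v_rel|² = 153
v_rel×d = (12)·(1) − (3)·(13) = -27
since m = R²·153 − (-27)²:  R² = (729 + 25128) / 153 = 169
R = √169 = 13  ⇒  r_B = 13 − 6 = 7

rB=7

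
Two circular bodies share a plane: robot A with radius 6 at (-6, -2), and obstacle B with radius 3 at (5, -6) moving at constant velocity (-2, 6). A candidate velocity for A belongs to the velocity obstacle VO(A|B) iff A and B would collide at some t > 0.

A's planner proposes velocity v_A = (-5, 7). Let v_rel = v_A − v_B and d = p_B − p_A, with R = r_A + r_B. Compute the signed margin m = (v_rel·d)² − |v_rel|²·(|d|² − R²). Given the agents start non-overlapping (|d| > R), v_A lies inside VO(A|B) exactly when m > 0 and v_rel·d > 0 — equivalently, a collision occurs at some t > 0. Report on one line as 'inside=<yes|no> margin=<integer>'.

d = (11, -4),  |d|² = 137;  R = 6+3 = 9,  c = 137−9² = 56
v_rel = (-3, 1),  |v_rel|² = 10;  v_rel·d = (-3)·(11) + (1)·(-4) = -37
10·t² + 74·t + 56 = 0  ⇒  m = (-37)² − 10·56 = 809
m = 809 > 0,  v_rel·d = -37 < 0  ⇒  outside

inside=no margin=809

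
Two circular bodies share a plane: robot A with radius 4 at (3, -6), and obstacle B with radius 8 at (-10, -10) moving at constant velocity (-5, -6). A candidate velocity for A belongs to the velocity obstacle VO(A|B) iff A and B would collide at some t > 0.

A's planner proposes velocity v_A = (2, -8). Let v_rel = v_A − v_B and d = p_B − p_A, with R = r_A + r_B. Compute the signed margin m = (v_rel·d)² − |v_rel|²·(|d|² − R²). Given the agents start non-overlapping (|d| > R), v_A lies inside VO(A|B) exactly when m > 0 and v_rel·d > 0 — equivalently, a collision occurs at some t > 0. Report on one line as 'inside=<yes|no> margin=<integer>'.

d = (-13, -4),  |d|² = 185;  R = 4+8 = 12,  c = 185−12² = 41
v_rel = (7, -2),  |v_rel|² = 53;  v_rel·d = (7)·(-13) + (-2)·(-4) = -83
53·t² + 166·t + 41 = 0  ⇒  m = (-83)² − 53·41 = 4716
m = 4716 > 0,  v_rel·d = -83 < 0  ⇒  outside

inside=no margin=4716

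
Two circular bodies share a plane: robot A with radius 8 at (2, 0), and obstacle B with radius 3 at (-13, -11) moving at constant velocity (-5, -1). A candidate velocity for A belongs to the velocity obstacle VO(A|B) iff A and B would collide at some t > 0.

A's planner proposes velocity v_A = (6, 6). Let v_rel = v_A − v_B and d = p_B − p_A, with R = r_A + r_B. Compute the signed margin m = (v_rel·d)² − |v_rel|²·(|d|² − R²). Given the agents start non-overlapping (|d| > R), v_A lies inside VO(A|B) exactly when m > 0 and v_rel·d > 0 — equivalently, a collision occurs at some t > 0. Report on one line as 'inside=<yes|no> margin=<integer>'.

d = (-15, -11),  |d|² = 346;  R = 8+3 = 11,  c = 346−11² = 225
v_rel = (11, 7),  |v_rel|² = 170;  v_rel·d = (11)·(-15) + (7)·(-11) = -242
170·t² + 484·t + 225 = 0  ⇒  m = (-242)² − 170·225 = 20314
m = 20314 > 0,  v_rel·d = -242 < 0  ⇒  outside

inside=no margin=20314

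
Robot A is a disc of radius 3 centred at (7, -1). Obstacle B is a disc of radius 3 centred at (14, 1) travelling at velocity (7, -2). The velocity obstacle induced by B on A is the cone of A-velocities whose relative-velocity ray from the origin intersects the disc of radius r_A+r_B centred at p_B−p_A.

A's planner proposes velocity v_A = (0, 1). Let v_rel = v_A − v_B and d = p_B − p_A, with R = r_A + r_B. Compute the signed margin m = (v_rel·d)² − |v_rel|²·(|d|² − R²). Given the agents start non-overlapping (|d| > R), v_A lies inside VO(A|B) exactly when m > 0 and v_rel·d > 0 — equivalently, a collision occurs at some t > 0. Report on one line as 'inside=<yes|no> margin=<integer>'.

d = (7, 2),  |d|² = 53;  R = 3+3 = 6,  c = 53−6² = 17
v_rel = (-7, 3),  |v_rel|² = 58;  v_rel·d = (-7)·(7) + (3)·(2) = -43
58·t² + 86·t + 17 = 0  ⇒  m = (-43)² − 58·17 = 863
m = 863 > 0,  v_rel·d = -43 < 0  ⇒  outside

inside=no margin=863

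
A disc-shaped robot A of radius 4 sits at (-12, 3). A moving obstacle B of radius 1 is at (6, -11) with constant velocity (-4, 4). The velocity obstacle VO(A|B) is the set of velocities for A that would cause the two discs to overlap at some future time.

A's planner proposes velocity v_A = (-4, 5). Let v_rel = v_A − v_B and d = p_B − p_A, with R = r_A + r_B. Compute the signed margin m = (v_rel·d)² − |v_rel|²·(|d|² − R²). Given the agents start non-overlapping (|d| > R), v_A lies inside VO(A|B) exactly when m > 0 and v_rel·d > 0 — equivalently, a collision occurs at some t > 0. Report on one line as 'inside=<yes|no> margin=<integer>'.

d = (18, -14),  |d|² = 520;  R = 4+1 = 5,  c = 520−5² = 495
v_rel = (0, 1),  |v_rel|² = 1;  v_rel·d = (0)·(18) + (1)·(-14) = -14
1·t² + 28·t + 495 = 0  ⇒  m = (-14)² − 1·495 = -299
m = -299 < 0,  v_rel·d = -14 < 0  ⇒  outside

inside=no margin=-299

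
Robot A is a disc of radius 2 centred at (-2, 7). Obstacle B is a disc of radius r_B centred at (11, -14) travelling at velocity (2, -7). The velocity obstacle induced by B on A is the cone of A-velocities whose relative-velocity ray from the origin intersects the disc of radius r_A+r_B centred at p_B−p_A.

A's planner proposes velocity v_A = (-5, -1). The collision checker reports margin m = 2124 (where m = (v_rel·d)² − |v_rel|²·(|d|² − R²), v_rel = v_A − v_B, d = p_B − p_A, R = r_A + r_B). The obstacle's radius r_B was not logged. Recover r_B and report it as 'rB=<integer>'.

m = 2124
d = (13, -21);  v_rel = (-7, 6),  |v_rel|² = 85
v_rel×d = (-7)·(-21) − (6)·(13) = 69
since m = R²·85 − 69²:  R² = (4761 + 2124) / 85 = 81
R = √81 = 9  ⇒  r_B = 9 − 2 = 7

rB=7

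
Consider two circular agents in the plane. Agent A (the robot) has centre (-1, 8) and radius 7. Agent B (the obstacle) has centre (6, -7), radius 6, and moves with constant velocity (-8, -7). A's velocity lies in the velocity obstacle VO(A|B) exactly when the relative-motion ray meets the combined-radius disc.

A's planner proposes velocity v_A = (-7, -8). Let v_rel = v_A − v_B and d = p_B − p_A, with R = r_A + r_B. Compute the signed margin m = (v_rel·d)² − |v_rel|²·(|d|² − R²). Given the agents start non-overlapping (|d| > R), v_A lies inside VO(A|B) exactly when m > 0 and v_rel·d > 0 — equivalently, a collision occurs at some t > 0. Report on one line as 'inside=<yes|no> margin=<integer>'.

d = (7, -15),  |d|² = 274;  R = 7+6 = 13,  c = 274−13² = 105
v_rel = (1, -1),  |v_rel|² = 2;  v_rel·d = (1)·(7) + (-1)·(-15) = 22
2·t² − 44·t + 105 = 0  ⇒  m = 22² − 2·105 = 274
m = 274 > 0,  v_rel·d = 22 > 0  ⇒  inside

inside=yes margin=274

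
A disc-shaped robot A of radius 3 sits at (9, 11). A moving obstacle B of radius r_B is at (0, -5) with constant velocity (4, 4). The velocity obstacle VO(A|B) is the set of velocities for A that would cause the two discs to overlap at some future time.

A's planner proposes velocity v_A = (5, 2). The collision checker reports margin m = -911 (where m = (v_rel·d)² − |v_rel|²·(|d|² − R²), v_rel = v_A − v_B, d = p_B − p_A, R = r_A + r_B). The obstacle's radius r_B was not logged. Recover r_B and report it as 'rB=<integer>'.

m = -911
d = (-9, -16);  v_rel = (1, -2),  |v_rel|² = 5
v_rel×d = (1)·(-16) − (-2)·(-9) = -34
since m = R²·5 − (-34)²:  R² = (1156 + -911) / 5 = 49
R = √49 = 7  ⇒  r_B = 7 − 3 = 4

rB=4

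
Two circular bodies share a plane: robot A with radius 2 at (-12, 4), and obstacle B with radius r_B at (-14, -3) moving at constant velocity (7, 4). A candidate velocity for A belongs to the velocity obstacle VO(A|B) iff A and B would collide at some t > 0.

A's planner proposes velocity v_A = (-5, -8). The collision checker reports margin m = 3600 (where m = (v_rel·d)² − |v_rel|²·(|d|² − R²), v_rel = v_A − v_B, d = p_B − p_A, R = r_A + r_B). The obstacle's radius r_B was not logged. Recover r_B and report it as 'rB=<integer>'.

m = 3600
d = (-2, -7);  v_rel = (-12, -12),  |v_rel|² = 288
v_rel×d = (-12)·(-7) − (-12)·(-2) = 60
since m = R²·288 − 60²:  R² = (3600 + 3600) / 288 = 25
R = √25 = 5  ⇒  r_B = 5 − 2 = 3

rB=3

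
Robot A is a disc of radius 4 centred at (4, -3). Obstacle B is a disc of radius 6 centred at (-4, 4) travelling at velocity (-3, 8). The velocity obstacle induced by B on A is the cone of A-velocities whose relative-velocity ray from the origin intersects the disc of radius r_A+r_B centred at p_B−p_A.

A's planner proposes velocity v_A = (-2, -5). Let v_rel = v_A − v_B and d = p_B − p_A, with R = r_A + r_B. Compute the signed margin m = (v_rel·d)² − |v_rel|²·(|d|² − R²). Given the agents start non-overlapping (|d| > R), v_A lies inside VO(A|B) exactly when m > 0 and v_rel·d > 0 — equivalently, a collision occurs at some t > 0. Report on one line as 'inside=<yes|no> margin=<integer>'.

d = (-8, 7),  |d|² = 113;  R = 4+6 = 10,  c = 113−10² = 13
v_rel = (1, -13),  |v_rel|² = 170;  v_rel·d = (1)·(-8) + (-13)·(7) = -99
170·t² + 198·t + 13 = 0  ⇒  m = (-99)² − 170·13 = 7591
m = 7591 > 0,  v_rel·d = -99 < 0  ⇒  outside

inside=no margin=7591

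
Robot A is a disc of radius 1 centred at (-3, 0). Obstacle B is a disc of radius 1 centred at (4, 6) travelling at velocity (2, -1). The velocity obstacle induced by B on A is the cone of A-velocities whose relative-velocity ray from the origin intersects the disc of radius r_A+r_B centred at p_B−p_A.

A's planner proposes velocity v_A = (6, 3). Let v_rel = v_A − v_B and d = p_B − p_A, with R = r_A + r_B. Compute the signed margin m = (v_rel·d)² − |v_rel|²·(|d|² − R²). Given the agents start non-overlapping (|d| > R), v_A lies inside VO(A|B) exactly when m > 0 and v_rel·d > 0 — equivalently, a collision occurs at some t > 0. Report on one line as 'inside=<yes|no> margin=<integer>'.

d = (7, 6),  |d|² = 85;  R = 1+1 = 2,  c = 85−2² = 81
v_rel = (4, 4),  |v_rel|² = 32;  v_rel·d = (4)·(7) + (4)·(6) = 52
32·t² − 104·t + 81 = 0  ⇒  m = 52² − 32·81 = 112
m = 112 > 0,  v_rel·d = 52 > 0  ⇒  inside

inside=yes margin=112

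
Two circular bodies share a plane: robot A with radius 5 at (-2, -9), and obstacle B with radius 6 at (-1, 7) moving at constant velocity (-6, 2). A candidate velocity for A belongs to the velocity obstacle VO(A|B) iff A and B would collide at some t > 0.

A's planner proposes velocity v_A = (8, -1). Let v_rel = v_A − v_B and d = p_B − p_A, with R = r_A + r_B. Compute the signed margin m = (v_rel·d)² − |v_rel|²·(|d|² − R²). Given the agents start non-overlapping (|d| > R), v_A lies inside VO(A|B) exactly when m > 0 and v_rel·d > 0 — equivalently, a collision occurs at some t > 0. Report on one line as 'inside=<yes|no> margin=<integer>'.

d = (1, 16),  |d|² = 257;  R = 5+6 = 11,  c = 257−11² = 136
v_rel = (14, -3),  |v_rel|² = 205;  v_rel·d = (14)·(1) + (-3)·(16) = -34
205·t² + 68·t + 136 = 0  ⇒  m = (-34)² − 205·136 = -26724
m = -26724 < 0,  v_rel·d = -34 < 0  ⇒  outside

inside=no margin=-26724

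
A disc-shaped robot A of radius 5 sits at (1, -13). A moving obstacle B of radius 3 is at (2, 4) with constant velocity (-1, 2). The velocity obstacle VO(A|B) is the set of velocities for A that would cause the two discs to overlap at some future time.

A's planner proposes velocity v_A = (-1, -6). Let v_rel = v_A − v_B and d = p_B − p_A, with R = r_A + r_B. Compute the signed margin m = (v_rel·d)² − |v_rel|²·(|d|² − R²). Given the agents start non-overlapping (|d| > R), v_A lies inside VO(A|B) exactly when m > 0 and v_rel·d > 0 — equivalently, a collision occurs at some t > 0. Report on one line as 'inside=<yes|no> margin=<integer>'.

d = (1, 17),  |d|² = 290;  R = 5+3 = 8,  c = 290−8² = 226
v_rel = (0, -8),  |v_rel|² = 64;  v_rel·d = (0)·(1) + (-8)·(17) = -136
64·t² + 272·t + 226 = 0  ⇒  m = (-136)² − 64·226 = 4032
m = 4032 > 0,  v_rel·d = -136 < 0  ⇒  outside

inside=no margin=4032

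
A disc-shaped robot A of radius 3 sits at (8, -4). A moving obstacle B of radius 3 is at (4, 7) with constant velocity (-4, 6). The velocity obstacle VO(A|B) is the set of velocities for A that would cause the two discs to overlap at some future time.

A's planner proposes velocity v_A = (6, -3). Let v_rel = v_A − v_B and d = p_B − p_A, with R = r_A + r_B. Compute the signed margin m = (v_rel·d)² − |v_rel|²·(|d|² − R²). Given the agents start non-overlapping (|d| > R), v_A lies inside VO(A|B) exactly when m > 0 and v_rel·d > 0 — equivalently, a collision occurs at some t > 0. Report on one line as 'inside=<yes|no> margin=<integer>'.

d = (-4, 11),  |d|² = 137;  R = 3+3 = 6,  c = 137−6² = 101
v_rel = (10, -9),  |v_rel|² = 181;  v_rel·d = (10)·(-4) + (-9)·(11) = -139
181·t² + 278·t + 101 = 0  ⇒  m = (-139)² − 181·101 = 1040
m = 1040 > 0,  v_rel·d = -139 < 0  ⇒  outside

inside=no margin=1040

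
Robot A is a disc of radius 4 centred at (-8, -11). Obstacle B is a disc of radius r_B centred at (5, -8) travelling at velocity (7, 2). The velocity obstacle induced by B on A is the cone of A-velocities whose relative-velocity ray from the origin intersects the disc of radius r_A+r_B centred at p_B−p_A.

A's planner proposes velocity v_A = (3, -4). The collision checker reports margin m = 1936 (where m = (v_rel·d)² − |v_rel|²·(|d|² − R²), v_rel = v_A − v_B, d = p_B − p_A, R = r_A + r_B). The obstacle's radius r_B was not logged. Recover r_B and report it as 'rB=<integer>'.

m = 1936
d = (13, 3);  v_rel = (-4, -6),  |v_rel|² = 52
v_rel×d = (-4)·(3) − (-6)·(13) = 66
since m = R²·52 − 66²:  R² = (4356 + 1936) / 52 = 121
R = √121 = 11  ⇒  r_B = 11 − 4 = 7

rB=7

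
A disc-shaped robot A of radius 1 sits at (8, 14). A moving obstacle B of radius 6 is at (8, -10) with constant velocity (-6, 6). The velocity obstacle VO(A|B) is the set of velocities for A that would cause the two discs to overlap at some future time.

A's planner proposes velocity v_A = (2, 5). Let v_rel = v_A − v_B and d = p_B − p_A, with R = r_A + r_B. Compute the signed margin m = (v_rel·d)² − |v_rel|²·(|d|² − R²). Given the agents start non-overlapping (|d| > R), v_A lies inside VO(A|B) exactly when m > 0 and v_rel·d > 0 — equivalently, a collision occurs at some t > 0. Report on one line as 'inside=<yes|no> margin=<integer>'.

d = (0, -24),  |d|² = 576;  R = 1+6 = 7,  c = 576−7² = 527
v_rel = (8, -1),  |v_rel|² = 65;  v_rel·d = (8)·(0) + (-1)·(-24) = 24
65·t² − 48·t + 527 = 0  ⇒  m = 24² − 65·527 = -33679
m = -33679 < 0,  v_rel·d = 24 > 0  ⇒  outside

inside=no margin=-33679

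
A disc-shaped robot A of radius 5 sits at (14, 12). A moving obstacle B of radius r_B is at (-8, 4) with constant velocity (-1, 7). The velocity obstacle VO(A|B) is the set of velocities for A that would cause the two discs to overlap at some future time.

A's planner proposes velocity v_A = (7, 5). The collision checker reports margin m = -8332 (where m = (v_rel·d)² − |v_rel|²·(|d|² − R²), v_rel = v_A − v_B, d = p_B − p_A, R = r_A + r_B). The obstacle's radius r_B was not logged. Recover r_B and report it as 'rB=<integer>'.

m = -8332
d = (-22, -8);  v_rel = (8, -2),  |v_rel|² = 68
v_rel×d = (8)·(-8) − (-2)·(-22) = -108
since m = R²·68 − (-108)²:  R² = (11664 + -8332) / 68 = 49
R = √49 = 7  ⇒  r_B = 7 − 5 = 2

rB=2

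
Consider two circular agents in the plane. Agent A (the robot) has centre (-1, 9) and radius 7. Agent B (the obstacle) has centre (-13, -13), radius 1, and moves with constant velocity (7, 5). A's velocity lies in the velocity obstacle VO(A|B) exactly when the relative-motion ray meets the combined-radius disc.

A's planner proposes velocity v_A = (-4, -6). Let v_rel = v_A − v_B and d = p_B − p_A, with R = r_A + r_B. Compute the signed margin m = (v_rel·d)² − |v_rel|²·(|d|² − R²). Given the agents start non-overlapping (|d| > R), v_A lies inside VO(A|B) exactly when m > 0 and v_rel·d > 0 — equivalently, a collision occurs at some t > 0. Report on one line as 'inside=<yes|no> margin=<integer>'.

d = (-12, -22),  |d|² = 628;  R = 7+1 = 8,  c = 628−8² = 564
v_rel = (-11, -11),  |v_rel|² = 242;  v_rel·d = (-11)·(-12) + (-11)·(-22) = 374
242·t² − 748·t + 564 = 0  ⇒  m = 374² − 242·564 = 3388
m = 3388 > 0,  v_rel·d = 374 > 0  ⇒  inside

inside=yes margin=3388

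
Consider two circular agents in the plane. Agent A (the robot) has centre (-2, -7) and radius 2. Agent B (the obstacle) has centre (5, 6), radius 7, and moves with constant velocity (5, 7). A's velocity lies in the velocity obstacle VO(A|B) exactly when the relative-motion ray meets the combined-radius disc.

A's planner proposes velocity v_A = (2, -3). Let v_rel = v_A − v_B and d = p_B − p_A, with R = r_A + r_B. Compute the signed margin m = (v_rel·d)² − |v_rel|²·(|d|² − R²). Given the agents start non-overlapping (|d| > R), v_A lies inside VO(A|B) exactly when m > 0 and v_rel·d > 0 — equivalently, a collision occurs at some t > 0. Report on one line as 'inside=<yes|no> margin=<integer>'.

d = (7, 13),  |d|² = 218;  R = 2+7 = 9,  c = 218−9² = 137
v_rel = (-3, -10),  |v_rel|² = 109;  v_rel·d = (-3)·(7) + (-10)·(13) = -151
109·t² + 302·t + 137 = 0  ⇒  m = (-151)² − 109·137 = 7868
m = 7868 > 0,  v_rel·d = -151 < 0  ⇒  outside

inside=no margin=7868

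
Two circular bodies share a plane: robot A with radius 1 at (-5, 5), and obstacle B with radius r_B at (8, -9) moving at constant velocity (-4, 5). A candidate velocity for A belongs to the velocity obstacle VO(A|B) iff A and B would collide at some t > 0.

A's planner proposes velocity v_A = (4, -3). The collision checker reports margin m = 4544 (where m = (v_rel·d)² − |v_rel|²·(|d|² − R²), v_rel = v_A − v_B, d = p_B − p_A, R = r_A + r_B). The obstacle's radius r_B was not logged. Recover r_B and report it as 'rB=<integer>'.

m = 4544
d = (13, -14);  v_rel = (8, -8),  |v_rel|² = 128
v_rel×d = (8)·(-14) − (-8)·(13) = -8
since m = R²·128 − (-8)²:  R² = (64 + 4544) / 128 = 36
R = √36 = 6  ⇒  r_B = 6 − 1 = 5

rB=5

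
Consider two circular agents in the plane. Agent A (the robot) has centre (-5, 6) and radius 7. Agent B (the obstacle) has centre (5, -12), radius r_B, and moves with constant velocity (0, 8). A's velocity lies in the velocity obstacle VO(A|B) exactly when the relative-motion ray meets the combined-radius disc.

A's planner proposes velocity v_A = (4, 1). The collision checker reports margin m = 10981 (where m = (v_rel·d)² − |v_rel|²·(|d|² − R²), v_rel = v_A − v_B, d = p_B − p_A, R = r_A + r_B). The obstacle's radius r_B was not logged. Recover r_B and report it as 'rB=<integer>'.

m = 10981
d = (10, -18);  v_rel = (4, -7),  |v_rel|² = 65
v_rel×d = (4)·(-18) − (-7)·(10) = -2
since m = R²·65 − (-2)²:  R² = (4 + 10981) / 65 = 169
R = √169 = 13  ⇒  r_B = 13 − 7 = 6

rB=6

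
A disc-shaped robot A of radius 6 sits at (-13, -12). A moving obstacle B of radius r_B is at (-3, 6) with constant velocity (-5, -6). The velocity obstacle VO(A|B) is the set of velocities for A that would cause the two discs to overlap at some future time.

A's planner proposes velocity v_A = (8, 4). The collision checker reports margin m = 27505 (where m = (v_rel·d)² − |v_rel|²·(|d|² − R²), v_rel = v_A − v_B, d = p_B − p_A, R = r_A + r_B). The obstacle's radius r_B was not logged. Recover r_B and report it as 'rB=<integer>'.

m = 27505
d = (10, 18);  v_rel = (13, 10),  |v_rel|² = 269
v_rel×d = (13)·(18) − (10)·(10) = 134
since m = R²·269 − 134²:  R² = (17956 + 27505) / 269 = 169
R = √169 = 13  ⇒  r_B = 13 − 6 = 7

rB=7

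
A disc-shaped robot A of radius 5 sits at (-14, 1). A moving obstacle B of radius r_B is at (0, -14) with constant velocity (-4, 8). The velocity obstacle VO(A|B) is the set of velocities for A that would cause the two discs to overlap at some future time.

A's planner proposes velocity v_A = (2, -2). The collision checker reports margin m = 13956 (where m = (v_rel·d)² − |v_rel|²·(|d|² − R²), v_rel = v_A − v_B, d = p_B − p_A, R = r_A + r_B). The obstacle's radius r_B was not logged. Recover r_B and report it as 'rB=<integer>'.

m = 13956
d = (14, -15);  v_rel = (6, -10),  |v_rel|² = 136
v_rel×d = (6)·(-15) − (-10)·(14) = 50
since m = R²·136 − 50²:  R² = (2500 + 13956) / 136 = 121
R = √121 = 11  ⇒  r_B = 11 − 5 = 6

rB=6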